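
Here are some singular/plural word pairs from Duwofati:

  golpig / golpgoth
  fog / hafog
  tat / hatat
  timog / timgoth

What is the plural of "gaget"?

gagtoth

"gaget" has 2 vowels. The stems with 2 vowels (golpig → golpgoth, timog → timgoth) delete the last vowel and add -oth.
So gaget → gagtoth.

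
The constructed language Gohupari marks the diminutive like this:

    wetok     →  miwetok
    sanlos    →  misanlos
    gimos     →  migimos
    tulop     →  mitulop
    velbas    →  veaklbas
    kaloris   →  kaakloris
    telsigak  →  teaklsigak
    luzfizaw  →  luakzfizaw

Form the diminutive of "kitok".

sanlos and velbas both end in -s yet inflect differently (misanlos, veaklbas), so the final letter is not what conditions the rule; the last vowel is.
"kitok" has last vowel 'o'. The stems whose last vowel is 'o' (wetok → miwetok, sanlos → misanlos, gimos → migimos) add the prefix mi-.
The other pattern: stems whose last vowel is 'a' or 'i' insert -ak- after the first vowel.
So kitok → mikitok.

mikitok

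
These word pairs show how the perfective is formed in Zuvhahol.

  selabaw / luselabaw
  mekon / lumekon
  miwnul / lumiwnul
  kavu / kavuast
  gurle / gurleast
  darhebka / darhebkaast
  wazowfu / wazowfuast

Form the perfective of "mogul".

lumogul

"mogul" ends in a consonant. The stems ending in a consonant (selabaw → luselabaw, mekon → lumekon, miwnul → lumiwnul) add the prefix lu-.
The other pattern: stems ending in a vowel add -ast.
So mogul → lumogul.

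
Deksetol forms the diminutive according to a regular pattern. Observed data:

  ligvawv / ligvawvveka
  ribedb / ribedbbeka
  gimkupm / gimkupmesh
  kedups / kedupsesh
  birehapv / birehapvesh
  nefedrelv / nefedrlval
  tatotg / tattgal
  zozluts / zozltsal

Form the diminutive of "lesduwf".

ligvawv and birehapv both end in -v yet inflect differently (ligvawvveka, birehapvesh), so the final letter is not what conditions the rule; the second-to-last letter is.
"lesduwf" has second-to-last letter 'w'. The one such stem in the data (ligvawv → ligvawvveka) doubles the final consonant and adds -eka (as does ribedb), so the same rule applies.
So lesduwf → lesduwffeka.

lesduwffeka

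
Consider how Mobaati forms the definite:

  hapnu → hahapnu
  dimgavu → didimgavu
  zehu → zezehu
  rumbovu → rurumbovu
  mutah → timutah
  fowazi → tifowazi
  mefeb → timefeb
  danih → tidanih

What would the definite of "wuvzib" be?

tiwuvzib

dimgavu and danih both begin with d- yet inflect differently (didimgavu, tidanih), so the first letter is not what conditions the rule; the final letter is.
"wuvzib" ends in -b. The one such stem in the data (mefeb → timefeb) adds the prefix ti-, so the same rule applies.
The other pattern: stems ending in -u repeat the first consonant+vowel as a prefix.
So wuvzib → tiwuvzib.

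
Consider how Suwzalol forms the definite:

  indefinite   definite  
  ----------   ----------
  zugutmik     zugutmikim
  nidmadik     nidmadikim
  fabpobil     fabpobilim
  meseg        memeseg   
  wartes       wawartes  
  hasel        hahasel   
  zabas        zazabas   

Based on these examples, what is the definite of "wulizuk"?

wulizukim

fabpobil and hasel both end in -l yet inflect differently (fabpobilim, hahasel), so the final letter is not what conditions the rule; the number of vowels is.
"wulizuk" has 3 vowels. The stems with 3 vowels (zugutmik → zugutmikim, nidmadik → nidmadikim, fabpobil → fabpobilim) add -im.
So wulizuk → wulizukim.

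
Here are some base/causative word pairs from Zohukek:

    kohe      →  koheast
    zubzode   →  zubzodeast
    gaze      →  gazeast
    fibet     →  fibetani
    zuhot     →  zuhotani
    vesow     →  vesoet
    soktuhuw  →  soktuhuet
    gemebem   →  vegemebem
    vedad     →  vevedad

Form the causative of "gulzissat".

"gulzissat" ends in -t. The stems ending in -t (fibet → fibetani, zuhot → zuhotani) add -ani.
The other patterns: stems ending in -e add -ast; stems ending in -w drop the final letter and add -et; stems ending in -d or -m add the prefix ve-.
So gulzissat → gulzissatani.

gulzissatani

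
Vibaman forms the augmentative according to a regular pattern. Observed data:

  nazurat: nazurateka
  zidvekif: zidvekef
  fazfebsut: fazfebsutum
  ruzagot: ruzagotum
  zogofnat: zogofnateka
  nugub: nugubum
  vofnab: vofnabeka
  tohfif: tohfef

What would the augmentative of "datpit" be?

datpet

fazfebsut and nazurat both end in -t yet inflect differently (fazfebsutum, nazurateka), so the final letter is not what conditions the rule; the last vowel is.
"datpit" has last vowel 'i'. The stems whose last vowel is 'i' (zidvekif → zidvekef, tohfif → tohfef) change the last vowel to 'e'.
So datpit → datpet.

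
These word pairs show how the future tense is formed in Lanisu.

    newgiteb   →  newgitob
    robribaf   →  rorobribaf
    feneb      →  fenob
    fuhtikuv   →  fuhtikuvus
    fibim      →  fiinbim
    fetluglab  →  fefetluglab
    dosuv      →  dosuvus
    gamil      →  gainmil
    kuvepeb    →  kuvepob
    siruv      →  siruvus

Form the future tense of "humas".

fetluglab and feneb both end in -b yet inflect differently (fefetluglab, fenob), so the final letter is not what conditions the rule; the last vowel is.
"humas" has last vowel 'a'. The stems whose last vowel is 'a' (robribaf → rorobribaf, fetluglab → fefetluglab) repeat the first consonant+vowel as a prefix.
So humas → huhumas.

huhumas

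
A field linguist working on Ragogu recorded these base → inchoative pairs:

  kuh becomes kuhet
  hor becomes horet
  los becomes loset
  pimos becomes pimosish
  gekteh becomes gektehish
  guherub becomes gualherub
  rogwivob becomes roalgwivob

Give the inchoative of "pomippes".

poalmippes

"pomippes" has 3 vowels. The stems with 3 vowels (guherub → gualherub, rogwivob → roalgwivob) insert -al- after the first vowel.
The other patterns: stems with 1 vowel add -et; stems with 2 vowels add -ish.
So pomippes → poalmippes.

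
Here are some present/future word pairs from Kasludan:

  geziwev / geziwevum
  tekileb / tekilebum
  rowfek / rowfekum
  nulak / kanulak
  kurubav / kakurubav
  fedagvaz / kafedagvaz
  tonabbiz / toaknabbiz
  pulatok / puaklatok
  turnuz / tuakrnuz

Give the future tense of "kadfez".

kadfezum

"kadfez" has last vowel 'e'. The stems whose last vowel is 'e' (geziwev → geziwevum, tekileb → tekilebum, rowfek → rowfekum) add -um.
The other patterns: stems whose last vowel is 'a' add the prefix ka-; stems whose last vowel is 'i', 'o' or 'u' insert -ak- after the first vowel.
So kadfez → kadfezum.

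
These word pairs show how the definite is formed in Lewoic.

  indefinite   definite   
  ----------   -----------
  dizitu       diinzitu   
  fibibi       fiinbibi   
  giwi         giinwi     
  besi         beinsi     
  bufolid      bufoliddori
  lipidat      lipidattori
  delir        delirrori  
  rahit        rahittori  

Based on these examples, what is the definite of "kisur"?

fibibi and bufolid both have last vowel 'i' yet inflect differently (fiinbibi, bufoliddori), so the last vowel is not what conditions the rule; whether the stem ends in a vowel or a consonant is.
"kisur" ends in a consonant. The stems ending in a consonant (bufolid → bufoliddori, lipidat → lipidattori, delir → delirrori) double the final consonant and add -ori.
So kisur → kisurrori.

kisurrori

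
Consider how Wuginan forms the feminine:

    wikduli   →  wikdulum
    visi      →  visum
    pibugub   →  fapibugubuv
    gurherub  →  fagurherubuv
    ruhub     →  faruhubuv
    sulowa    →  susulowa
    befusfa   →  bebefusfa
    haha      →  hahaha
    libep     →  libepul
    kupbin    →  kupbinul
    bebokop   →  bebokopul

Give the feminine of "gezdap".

gezdapul

wikduli and kupbin both have last vowel 'i' yet inflect differently (wikdulum, kupbinul), so the last vowel is not what conditions the rule; the final letter is.
"gezdap" ends in -p. The stems ending in -p (libep → libepul, bebokop → bebokopul) add -ul.
So gezdap → gezdapul.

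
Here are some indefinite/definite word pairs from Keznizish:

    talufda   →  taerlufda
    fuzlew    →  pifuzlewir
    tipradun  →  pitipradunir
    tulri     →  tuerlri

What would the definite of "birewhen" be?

talufda and tipradun both begin with t- yet inflect differently (taerlufda, pitipradunir), so the first letter is not what conditions the rule; whether the stem ends in a vowel or a consonant is.
"birewhen" ends in a consonant. The stems ending in a consonant (tipradun → pitipradunir, fuzlew → pifuzlewir) add pi- … -ir around the stem.
So birewhen → pibirewhenir.

pibirewhenir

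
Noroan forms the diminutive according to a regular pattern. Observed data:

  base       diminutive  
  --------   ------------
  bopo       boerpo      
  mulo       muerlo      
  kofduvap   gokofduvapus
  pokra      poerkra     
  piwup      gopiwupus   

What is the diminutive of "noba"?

noerba

pokra and kofduvap both have last vowel 'a' yet inflect differently (poerkra, gokofduvapus), so the last vowel is not what conditions the rule; whether the stem ends in a vowel or a consonant is.
"noba" ends in a vowel. The stems ending in a vowel (mulo → muerlo, pokra → poerkra, bopo → boerpo) insert -er- after the first vowel.
The other pattern: stems ending in a consonant add go- … -us around the stem.
So noba → noerba.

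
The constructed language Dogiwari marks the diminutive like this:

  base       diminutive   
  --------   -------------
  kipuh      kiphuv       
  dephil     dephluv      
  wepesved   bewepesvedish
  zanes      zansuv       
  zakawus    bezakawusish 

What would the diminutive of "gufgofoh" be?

begufgofohish

zakawus and zanes both end in -s yet inflect differently (bezakawusish, zansuv), so the final letter is not what conditions the rule; the number of vowels is.
"gufgofoh" has 3 vowels. The stems with 3 vowels (zakawus → bezakawusish, wepesved → bewepesvedish) add be- … -ish around the stem.
The other pattern: stems with 2 vowels delete the last vowel and add -uv.
So gufgofoh → begufgofohish.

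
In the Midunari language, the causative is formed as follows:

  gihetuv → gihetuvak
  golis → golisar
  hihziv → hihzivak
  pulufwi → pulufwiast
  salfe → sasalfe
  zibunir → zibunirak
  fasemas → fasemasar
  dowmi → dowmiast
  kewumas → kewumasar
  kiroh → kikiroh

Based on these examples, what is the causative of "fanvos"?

fanvosar

golis and dowmi both have last vowel 'i' yet inflect differently (golisar, dowmiast), so the last vowel is not what conditions the rule; the final letter is.
"fanvos" ends in -s. The stems ending in -s (golis → golisar, kewumas → kewumasar, fasemas → fasemasar) add -ar.
So fanvos → fanvosar.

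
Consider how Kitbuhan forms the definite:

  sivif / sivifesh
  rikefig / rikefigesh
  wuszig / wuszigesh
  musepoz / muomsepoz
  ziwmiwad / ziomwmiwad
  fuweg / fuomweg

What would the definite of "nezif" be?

nezifesh

"nezif" has last vowel 'i'. The stems whose last vowel is 'i' (wuszig → wuszigesh, rikefig → rikefigesh, sivif → sivifesh) add -esh.
The other pattern: stems whose last vowel is 'a', 'e' or 'o' insert -om- after the first vowel.
So nezif → nezifesh.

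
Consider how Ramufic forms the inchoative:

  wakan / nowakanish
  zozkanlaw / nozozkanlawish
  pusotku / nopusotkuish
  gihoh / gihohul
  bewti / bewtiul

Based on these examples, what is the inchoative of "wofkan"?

nowofkanish

"wofkan" ends in -n. The one such stem in the data (wakan → nowakanish) adds no- … -ish around the stem, so the same rule applies.
So wofkan → nowofkanish.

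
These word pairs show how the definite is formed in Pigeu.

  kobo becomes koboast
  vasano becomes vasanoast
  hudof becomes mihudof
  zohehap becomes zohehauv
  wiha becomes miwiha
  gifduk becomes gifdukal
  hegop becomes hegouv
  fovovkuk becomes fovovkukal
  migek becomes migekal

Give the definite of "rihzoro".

rihzoroast

"rihzoro" ends in -o. The stems ending in -o (kobo → koboast, vasano → vasanoast) add -ast.
The other patterns: stems ending in -p drop the final letter and add -uv; stems ending in -k add -al; stems ending in -a or -f add the prefix mi-.
So rihzoro → rihzoroast.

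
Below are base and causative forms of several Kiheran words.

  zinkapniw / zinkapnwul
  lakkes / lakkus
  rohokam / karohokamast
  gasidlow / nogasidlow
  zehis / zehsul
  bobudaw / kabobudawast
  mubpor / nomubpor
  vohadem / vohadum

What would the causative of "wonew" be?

gasidlow and zinkapniw both end in -w yet inflect differently (nogasidlow, zinkapnwul), so the final letter is not what conditions the rule; the last vowel is.
"wonew" has last vowel 'e'. The stems whose last vowel is 'e' (vohadem → vohadum, lakkes → lakkus) change the last vowel to 'u'.
The other patterns: stems whose last vowel is 'o' add the prefix no-; stems whose last vowel is 'i' delete the last vowel and add -ul; stems whose last vowel is 'a' add ka- … -ast around the stem.
So wonew → wonuw.

wonuw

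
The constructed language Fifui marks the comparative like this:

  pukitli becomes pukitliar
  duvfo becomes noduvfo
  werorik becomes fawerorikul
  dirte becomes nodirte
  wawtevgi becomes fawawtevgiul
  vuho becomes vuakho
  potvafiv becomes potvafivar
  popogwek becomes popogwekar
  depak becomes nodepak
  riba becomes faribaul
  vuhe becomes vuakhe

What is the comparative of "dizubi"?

dirte and vuhe both end in -e yet inflect differently (nodirte, vuakhe), so the final letter is not what conditions the rule; the first letter is.
"dizubi" begins with d-. The stems beginning with d- (depak → nodepak, duvfo → noduvfo, dirte → nodirte) add the prefix no-.
The other patterns: stems beginning with v- insert -ak- after the first vowel; stems beginning with p- add -ar; stems beginning with r- or w- add fa- … -ul around the stem.
So dizubi → nodizubi.

nodizubi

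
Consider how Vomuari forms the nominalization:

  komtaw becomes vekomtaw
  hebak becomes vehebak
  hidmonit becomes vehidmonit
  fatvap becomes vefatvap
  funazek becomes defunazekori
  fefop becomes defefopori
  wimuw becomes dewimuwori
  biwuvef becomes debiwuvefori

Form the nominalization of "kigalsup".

dekigalsupori

hebak and funazek both end in -k yet inflect differently (vehebak, defunazekori), so the final letter is not what conditions the rule; the last vowel is.
"kigalsup" has last vowel 'u'. The one such stem in the data (wimuw → dewimuwori) adds de- … -ori around the stem, so the same rule applies.
The other pattern: stems whose last vowel is 'a' or 'i' add the prefix ve-.
So kigalsup → dekigalsupori.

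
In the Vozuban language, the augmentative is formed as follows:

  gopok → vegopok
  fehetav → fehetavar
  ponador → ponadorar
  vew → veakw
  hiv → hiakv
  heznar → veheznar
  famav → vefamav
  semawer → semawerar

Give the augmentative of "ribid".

veribid

hiv and famav both end in -v yet inflect differently (hiakv, vefamav), so the final letter is not what conditions the rule; the number of vowels is.
"ribid" has 2 vowels. The stems with 2 vowels (gopok → vegopok, famav → vefamav, heznar → veheznar) add the prefix ve-.
So ribid → veribid.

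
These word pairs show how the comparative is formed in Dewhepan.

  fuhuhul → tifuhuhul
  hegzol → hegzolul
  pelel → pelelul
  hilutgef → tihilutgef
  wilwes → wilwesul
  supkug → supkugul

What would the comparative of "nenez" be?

fuhuhul and pelel both end in -l yet inflect differently (tifuhuhul, pelelul), so the final letter is not what conditions the rule; the number of vowels is.
"nenez" has 2 vowels. The stems with 2 vowels (pelel → pelelul, hegzol → hegzolul, supkug → supkugul) add -ul.
The other pattern: stems with 3 vowels add the prefix ti-.
So nenez → nenezul.

nenezul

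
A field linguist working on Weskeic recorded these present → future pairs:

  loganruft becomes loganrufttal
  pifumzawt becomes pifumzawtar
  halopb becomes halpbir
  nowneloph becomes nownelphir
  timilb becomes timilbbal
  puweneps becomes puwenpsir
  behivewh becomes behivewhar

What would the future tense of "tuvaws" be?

"tuvaws" has second-to-last letter 'w'. The stems whose second-to-last letter is 'w' (pifumzawt → pifumzawtar, behivewh → behivewhar) add -ar.
The other patterns: stems whose second-to-last letter is 'p' delete the last vowel and add -ir; stems whose second-to-last letter is 'f' or 'l' double the final consonant and add -al.
So tuvaws → tuvawsar.

tuvawsar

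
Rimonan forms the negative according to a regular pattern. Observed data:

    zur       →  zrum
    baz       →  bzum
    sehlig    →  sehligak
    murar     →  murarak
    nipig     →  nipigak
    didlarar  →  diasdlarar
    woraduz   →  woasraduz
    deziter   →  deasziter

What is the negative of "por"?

prum

"por" has 1 vowel. The stems with 1 vowel (zur → zrum, baz → bzum) delete the last vowel and add -um.
So por → prum.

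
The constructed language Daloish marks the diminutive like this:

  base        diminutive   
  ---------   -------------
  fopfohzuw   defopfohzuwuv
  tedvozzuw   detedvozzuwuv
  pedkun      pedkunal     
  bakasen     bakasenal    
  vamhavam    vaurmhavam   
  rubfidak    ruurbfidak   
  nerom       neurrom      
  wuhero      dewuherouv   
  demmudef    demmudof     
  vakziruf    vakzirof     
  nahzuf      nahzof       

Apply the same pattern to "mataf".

tedvozzuw and vakziruf both have last vowel 'u' yet inflect differently (detedvozzuwuv, vakzirof), so the last vowel is not what conditions the rule; the final letter is.
"mataf" ends in -f. The stems ending in -f (demmudef → demmudof, vakziruf → vakzirof, nahzuf → nahzof) change the last vowel to 'o'.
The other patterns: stems ending in -o or -w add de- … -uv around the stem; stems ending in -n add -al; stems ending in -k or -m insert -ur- after the first vowel.
So mataf → matof.

matof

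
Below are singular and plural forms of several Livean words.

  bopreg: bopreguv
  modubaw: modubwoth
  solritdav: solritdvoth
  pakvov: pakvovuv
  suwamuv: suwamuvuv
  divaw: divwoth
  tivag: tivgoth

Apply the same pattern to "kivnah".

kivnhoth

solritdav and suwamuv both end in -v yet inflect differently (solritdvoth, suwamuvuv), so the final letter is not what conditions the rule; the last vowel is.
"kivnah" has last vowel 'a'. The stems whose last vowel is 'a' (modubaw → modubwoth, divaw → divwoth, tivag → tivgoth) delete the last vowel and add -oth.
The other pattern: stems whose last vowel is 'e', 'o' or 'u' add -uv.
So kivnah → kivnhoth.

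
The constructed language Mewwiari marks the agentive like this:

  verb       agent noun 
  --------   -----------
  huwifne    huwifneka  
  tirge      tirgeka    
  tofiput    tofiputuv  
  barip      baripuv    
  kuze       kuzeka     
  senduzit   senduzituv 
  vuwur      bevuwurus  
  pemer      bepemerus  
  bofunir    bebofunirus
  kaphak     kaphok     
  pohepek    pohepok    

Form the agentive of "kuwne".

kuwneka

"kuwne" ends in -e. The stems ending in -e (huwifne → huwifneka, kuze → kuzeka, tirge → tirgeka) drop the final letter and add -eka.
So kuwne → kuwneka.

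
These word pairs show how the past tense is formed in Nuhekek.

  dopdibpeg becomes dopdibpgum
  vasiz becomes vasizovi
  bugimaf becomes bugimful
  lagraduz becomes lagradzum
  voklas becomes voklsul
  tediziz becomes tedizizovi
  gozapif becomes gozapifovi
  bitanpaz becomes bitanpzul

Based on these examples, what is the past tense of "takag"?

"takag" has last vowel 'a'. The stems whose last vowel is 'a' (bugimaf → bugimful, voklas → voklsul, bitanpaz → bitanpzul) delete the last vowel and add -ul.
The other patterns: stems whose last vowel is 'i' add -ovi; stems whose last vowel is 'e' or 'u' delete the last vowel and add -um.
So takag → takgul.

takgul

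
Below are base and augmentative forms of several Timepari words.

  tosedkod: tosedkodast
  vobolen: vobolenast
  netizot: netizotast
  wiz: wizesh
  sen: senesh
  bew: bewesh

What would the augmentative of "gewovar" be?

vobolen and sen both end in -n yet inflect differently (vobolenast, senesh), so the final letter is not what conditions the rule; the number of vowels is.
"gewovar" has 3 vowels. The stems with 3 vowels (tosedkod → tosedkodast, vobolen → vobolenast, netizot → netizotast) add -ast.
The other pattern: stems with 1 vowel add -esh.
So gewovar → gewovarast.

gewovarast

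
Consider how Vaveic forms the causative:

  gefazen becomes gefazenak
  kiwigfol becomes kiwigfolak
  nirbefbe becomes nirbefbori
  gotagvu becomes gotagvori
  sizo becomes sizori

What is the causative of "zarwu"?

gefazen and nirbefbe both have last vowel 'e' yet inflect differently (gefazenak, nirbefbori), so the last vowel is not what conditions the rule; whether the stem ends in a vowel or a consonant is.
"zarwu" ends in a vowel. The stems ending in a vowel (nirbefbe → nirbefbori, gotagvu → gotagvori, sizo → sizori) drop the final letter and add -ori.
The other pattern: stems ending in a consonant add -ak.
So zarwu → zarwori.

zarwori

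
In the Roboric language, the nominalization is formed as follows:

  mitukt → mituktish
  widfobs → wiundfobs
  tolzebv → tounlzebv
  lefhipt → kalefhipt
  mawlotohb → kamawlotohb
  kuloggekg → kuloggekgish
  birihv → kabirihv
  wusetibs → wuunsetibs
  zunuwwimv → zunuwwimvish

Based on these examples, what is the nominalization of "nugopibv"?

"nugopibv" has second-to-last letter 'b'. The stems whose second-to-last letter is 'b' (widfobs → wiundfobs, wusetibs → wuunsetibs, tolzebv → tounlzebv) insert -un- after the first vowel.
So nugopibv → nuungopibv.

nuungopibv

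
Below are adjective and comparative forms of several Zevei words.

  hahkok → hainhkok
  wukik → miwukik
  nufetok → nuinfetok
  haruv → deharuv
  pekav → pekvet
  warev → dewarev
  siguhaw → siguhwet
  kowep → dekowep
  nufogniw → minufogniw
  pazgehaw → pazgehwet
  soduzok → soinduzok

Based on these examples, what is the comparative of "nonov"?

noinnov

"nonov" has last vowel 'o'. The stems whose last vowel is 'o' (soduzok → soinduzok, hahkok → hainhkok, nufetok → nuinfetok) insert -in- after the first vowel.
The other patterns: stems whose last vowel is 'i' add the prefix mi-; stems whose last vowel is 'e' or 'u' add the prefix de-; stems whose last vowel is 'a' delete the last vowel and add -et.
So nonov → noinnov.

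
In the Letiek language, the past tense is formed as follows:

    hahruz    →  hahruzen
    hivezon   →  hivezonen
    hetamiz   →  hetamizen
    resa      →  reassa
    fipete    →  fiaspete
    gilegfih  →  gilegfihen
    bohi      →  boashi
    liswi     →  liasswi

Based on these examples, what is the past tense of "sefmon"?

sefmonen

gilegfih and bohi both have last vowel 'i' yet inflect differently (gilegfihen, boashi), so the last vowel is not what conditions the rule; whether the stem ends in a vowel or a consonant is.
"sefmon" ends in a consonant. The stems ending in a consonant (hahruz → hahruzen, gilegfih → gilegfihen, hetamiz → hetamizen) add -en.
The other pattern: stems ending in a vowel insert -as- after the first vowel.
So sefmon → sefmonen.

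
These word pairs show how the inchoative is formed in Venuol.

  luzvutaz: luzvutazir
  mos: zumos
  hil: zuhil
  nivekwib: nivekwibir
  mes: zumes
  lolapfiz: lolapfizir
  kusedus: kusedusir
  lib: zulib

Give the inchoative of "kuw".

"kuw" has 1 vowel. The stems with 1 vowel (mos → zumos, hil → zuhil, lib → zulib) add the prefix zu-.
The other pattern: stems with 3 vowels add -ir.
So kuw → zukuw.

zukuw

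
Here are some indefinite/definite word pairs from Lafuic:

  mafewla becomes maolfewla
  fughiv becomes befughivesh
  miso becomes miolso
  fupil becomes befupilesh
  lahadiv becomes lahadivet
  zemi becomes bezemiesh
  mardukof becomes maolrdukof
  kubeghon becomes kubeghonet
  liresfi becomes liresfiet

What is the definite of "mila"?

miolla

fughiv and lahadiv both end in -v yet inflect differently (befughivesh, lahadivet), so the final letter is not what conditions the rule; the first letter is.
"mila" begins with m-. The stems beginning with m- (miso → miolso, mardukof → maolrdukof, mafewla → maolfewla) insert -ol- after the first vowel.
The other patterns: stems beginning with f- or z- add be- … -esh around the stem; stems beginning with k- or l- add -et.
So mila → miolla.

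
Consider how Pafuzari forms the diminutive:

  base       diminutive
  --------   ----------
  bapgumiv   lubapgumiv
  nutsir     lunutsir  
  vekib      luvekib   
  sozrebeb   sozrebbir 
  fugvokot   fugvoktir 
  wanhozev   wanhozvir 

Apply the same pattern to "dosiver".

vekib and sozrebeb both end in -b yet inflect differently (luvekib, sozrebbir), so the final letter is not what conditions the rule; the last vowel is.
"dosiver" has last vowel 'e'. The stems whose last vowel is 'e' (sozrebeb → sozrebbir, wanhozev → wanhozvir) delete the last vowel and add -ir.
The other pattern: stems whose last vowel is 'i' add the prefix lu-.
So dosiver → dosivrir.

dosivrir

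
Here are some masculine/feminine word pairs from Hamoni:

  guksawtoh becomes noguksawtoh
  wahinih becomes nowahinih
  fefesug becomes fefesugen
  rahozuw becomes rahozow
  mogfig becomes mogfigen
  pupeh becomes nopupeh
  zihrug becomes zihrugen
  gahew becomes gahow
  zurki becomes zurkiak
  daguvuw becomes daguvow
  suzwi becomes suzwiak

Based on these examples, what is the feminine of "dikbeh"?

suzwi and mogfig both have last vowel 'i' yet inflect differently (suzwiak, mogfigen), so the last vowel is not what conditions the rule; the final letter is.
"dikbeh" ends in -h. The stems ending in -h (guksawtoh → noguksawtoh, pupeh → nopupeh, wahinih → nowahinih) add the prefix no-.
So dikbeh → nodikbeh.

nodikbeh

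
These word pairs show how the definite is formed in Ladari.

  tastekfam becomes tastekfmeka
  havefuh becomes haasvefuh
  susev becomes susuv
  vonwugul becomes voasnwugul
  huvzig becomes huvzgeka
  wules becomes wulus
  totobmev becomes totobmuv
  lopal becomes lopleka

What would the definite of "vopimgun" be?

vonwugul and lopal both end in -l yet inflect differently (voasnwugul, lopleka), so the final letter is not what conditions the rule; the last vowel is.
"vopimgun" has last vowel 'u'. The stems whose last vowel is 'u' (havefuh → haasvefuh, vonwugul → voasnwugul) insert -as- after the first vowel.
The other patterns: stems whose last vowel is 'e' change the last vowel to 'u'; stems whose last vowel is 'a' or 'i' delete the last vowel and add -eka.
So vopimgun → voaspimgun.

voaspimgun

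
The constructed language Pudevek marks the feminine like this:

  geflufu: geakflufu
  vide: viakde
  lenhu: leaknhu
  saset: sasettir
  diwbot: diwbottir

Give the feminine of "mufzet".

"mufzet" ends in -t. The stems ending in -t (diwbot → diwbottir, saset → sasettir) double the final consonant and add -ir.
The other pattern: stems ending in -e or -u insert -ak- after the first vowel.
So mufzet → mufzettir.

mufzettir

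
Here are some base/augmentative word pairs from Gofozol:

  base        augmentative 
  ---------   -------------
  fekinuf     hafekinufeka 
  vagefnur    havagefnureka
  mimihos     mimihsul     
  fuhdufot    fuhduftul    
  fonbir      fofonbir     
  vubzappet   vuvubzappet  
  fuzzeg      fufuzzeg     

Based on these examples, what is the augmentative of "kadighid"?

"kadighid" has last vowel 'i'. The one such stem in the data (fonbir → fofonbir) repeats the first consonant+vowel as a prefix (as do vubzappet, fuzzeg), so the same rule applies.
So kadighid → kakadighid.

kakadighid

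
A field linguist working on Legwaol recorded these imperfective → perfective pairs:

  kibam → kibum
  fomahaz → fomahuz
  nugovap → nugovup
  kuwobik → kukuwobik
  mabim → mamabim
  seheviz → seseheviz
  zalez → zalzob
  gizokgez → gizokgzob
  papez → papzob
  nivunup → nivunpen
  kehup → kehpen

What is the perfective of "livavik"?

kibam and mabim both end in -m yet inflect differently (kibum, mamabim), so the final letter is not what conditions the rule; the last vowel is.
"livavik" has last vowel 'i'. The stems whose last vowel is 'i' (kuwobik → kukuwobik, mabim → mamabim, seheviz → seseheviz) repeat the first consonant+vowel as a prefix.
So livavik → lilivavik.

lilivavik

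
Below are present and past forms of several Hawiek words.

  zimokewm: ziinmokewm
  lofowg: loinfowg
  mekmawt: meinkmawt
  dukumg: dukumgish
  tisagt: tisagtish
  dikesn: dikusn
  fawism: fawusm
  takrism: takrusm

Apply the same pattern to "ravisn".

ravusn

"ravisn" has second-to-last letter 's'. The stems whose second-to-last letter is 's' (dikesn → dikusn, fawism → fawusm, takrism → takrusm) change the last vowel to 'u'.
So ravisn → ravusn.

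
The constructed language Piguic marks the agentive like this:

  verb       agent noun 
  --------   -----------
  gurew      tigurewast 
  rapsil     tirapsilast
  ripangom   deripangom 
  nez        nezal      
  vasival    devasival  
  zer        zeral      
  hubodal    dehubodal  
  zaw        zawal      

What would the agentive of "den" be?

denal

zaw and gurew both end in -w yet inflect differently (zawal, tigurewast), so the final letter is not what conditions the rule; the number of vowels is.
"den" has 1 vowel. The stems with 1 vowel (nez → nezal, zaw → zawal, zer → zeral) add -al.
So den → denal.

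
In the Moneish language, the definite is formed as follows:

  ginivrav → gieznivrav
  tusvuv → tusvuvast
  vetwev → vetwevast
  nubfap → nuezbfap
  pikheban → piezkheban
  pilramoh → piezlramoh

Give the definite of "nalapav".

naezlapav

ginivrav and vetwev both end in -v yet inflect differently (gieznivrav, vetwevast), so the final letter is not what conditions the rule; the last vowel is.
"nalapav" has last vowel 'a'. The stems whose last vowel is 'a' (pikheban → piezkheban, ginivrav → gieznivrav, nubfap → nuezbfap) insert -ez- after the first vowel.
The other pattern: stems whose last vowel is 'e' or 'u' add -ast.
So nalapav → naezlapav.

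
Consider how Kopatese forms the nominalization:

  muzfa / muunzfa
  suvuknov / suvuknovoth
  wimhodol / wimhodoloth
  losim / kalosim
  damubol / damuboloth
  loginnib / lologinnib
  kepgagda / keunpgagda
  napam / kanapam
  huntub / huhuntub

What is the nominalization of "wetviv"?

muzfa and napam both have last vowel 'a' yet inflect differently (muunzfa, kanapam), so the last vowel is not what conditions the rule; the final letter is.
"wetviv" ends in -v. The one such stem in the data (suvuknov → suvuknovoth) adds -oth, so the same rule applies.
So wetviv → wetvivoth.

wetvivoth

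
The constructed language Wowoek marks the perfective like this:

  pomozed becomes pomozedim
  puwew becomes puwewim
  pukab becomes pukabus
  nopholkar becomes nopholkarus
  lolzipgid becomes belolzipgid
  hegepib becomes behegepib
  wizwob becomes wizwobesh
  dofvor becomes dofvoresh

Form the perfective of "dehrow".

dehrowesh

pomozed and lolzipgid both end in -d yet inflect differently (pomozedim, belolzipgid), so the final letter is not what conditions the rule; the last vowel is.
"dehrow" has last vowel 'o'. The stems whose last vowel is 'o' (wizwob → wizwobesh, dofvor → dofvoresh) add -esh.
The other patterns: stems whose last vowel is 'e' add -im; stems whose last vowel is 'a' add -us; stems whose last vowel is 'i' add the prefix be-.
So dehrow → dehrowesh.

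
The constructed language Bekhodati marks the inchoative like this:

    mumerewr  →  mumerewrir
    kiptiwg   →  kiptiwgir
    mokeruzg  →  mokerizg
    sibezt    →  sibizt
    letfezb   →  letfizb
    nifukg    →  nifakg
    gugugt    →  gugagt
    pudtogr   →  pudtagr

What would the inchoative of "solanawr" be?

kiptiwg and mokeruzg both end in -g yet inflect differently (kiptiwgir, mokerizg), so the final letter is not what conditions the rule; the second-to-last letter is.
"solanawr" has second-to-last letter 'w'. The stems whose second-to-last letter is 'w' (mumerewr → mumerewrir, kiptiwg → kiptiwgir) add -ir.
The other patterns: stems whose second-to-last letter is 'z' change the last vowel to 'i'; stems whose second-to-last letter is 'g' or 'k' change the last vowel to 'a'.
So solanawr → solanawrir.

solanawrir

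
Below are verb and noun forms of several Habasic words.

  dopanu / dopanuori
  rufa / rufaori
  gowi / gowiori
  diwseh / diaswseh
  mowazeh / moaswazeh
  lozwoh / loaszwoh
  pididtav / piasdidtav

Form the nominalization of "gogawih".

"gogawih" ends in a consonant. The stems ending in a consonant (diwseh → diaswseh, mowazeh → moaswazeh, lozwoh → loaszwoh) insert -as- after the first vowel.
The other pattern: stems ending in a vowel add -ori.
So gogawih → goasgawih.

goasgawih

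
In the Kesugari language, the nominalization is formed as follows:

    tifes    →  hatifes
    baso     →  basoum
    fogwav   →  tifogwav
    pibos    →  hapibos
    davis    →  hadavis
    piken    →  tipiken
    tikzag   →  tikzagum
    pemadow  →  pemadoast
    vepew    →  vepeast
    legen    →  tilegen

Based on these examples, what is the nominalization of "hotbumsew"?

hotbumseast

"hotbumsew" ends in -w. The stems ending in -w (pemadow → pemadoast, vepew → vepeast) drop the final letter and add -ast.
So hotbumsew → hotbumseast.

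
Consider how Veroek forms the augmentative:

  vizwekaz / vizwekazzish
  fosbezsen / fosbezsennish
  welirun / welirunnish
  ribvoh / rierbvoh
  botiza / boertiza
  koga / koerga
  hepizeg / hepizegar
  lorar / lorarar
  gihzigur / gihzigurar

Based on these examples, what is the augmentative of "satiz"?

satizzish

vizwekaz and botiza both have last vowel 'a' yet inflect differently (vizwekazzish, boertiza), so the last vowel is not what conditions the rule; the final letter is.
"satiz" ends in -z. The one such stem in the data (vizwekaz → vizwekazzish) doubles the final consonant and adds -ish (as do fosbezsen, welirun), so the same rule applies.
So satiz → satizzish.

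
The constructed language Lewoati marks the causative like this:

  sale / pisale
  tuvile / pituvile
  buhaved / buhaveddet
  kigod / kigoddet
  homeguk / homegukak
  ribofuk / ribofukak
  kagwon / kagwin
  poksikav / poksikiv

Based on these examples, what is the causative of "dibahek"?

dibahekak

sale and buhaved both have last vowel 'e' yet inflect differently (pisale, buhaveddet), so the last vowel is not what conditions the rule; the final letter is.
"dibahek" ends in -k. The stems ending in -k (homeguk → homegukak, ribofuk → ribofukak) add -ak.
The other patterns: stems ending in -e add the prefix pi-; stems ending in -d double the final consonant and add -et; stems ending in -n or -v change the last vowel to 'i'.
So dibahek → dibahekak.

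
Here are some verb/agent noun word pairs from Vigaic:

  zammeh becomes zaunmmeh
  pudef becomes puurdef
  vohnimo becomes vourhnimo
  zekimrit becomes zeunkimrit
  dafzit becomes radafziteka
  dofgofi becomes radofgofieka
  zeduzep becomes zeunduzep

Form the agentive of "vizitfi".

"vizitfi" begins with v-. The one such stem in the data (vohnimo → vourhnimo) inserts -ur- after the first vowel (as does pudef), so the same rule applies.
So vizitfi → viurzitfi.

viurzitfi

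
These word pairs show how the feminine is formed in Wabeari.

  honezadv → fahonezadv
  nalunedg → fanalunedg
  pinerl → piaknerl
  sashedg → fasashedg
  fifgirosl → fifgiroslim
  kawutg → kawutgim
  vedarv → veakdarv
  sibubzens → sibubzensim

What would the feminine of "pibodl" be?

honezadv and vedarv both end in -v yet inflect differently (fahonezadv, veakdarv), so the final letter is not what conditions the rule; the second-to-last letter is.
"pibodl" has second-to-last letter 'd'. The stems whose second-to-last letter is 'd' (sashedg → fasashedg, nalunedg → fanalunedg, honezadv → fahonezadv) add the prefix fa-.
So pibodl → fapibodl.

fapibodl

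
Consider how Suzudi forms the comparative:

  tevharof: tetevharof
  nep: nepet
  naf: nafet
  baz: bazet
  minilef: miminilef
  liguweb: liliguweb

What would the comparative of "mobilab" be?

"mobilab" has 3 vowels. The stems with 3 vowels (minilef → miminilef, tevharof → tetevharof, liguweb → liliguweb) repeat the first consonant+vowel as a prefix.
The other pattern: stems with 1 vowel add -et.
So mobilab → momobilab.

momobilab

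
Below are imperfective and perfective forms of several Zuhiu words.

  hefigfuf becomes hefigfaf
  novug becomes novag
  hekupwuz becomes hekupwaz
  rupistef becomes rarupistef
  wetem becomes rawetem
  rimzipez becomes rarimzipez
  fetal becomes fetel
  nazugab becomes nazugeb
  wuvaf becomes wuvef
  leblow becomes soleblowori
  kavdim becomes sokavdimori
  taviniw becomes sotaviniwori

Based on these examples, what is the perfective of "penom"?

sopenomori

hefigfuf and rupistef both end in -f yet inflect differently (hefigfaf, rarupistef), so the final letter is not what conditions the rule; the last vowel is.
"penom" has last vowel 'o'. The one such stem in the data (leblow → soleblowori) adds so- … -ori around the stem, so the same rule applies.
The other patterns: stems whose last vowel is 'u' change the last vowel to 'a'; stems whose last vowel is 'e' add the prefix ra-; stems whose last vowel is 'a' change the last vowel to 'e'.
So penom → sopenomori.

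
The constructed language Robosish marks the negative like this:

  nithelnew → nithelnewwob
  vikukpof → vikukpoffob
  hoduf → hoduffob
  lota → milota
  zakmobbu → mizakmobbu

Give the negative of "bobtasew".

hoduf and zakmobbu both have last vowel 'u' yet inflect differently (hoduffob, mizakmobbu), so the last vowel is not what conditions the rule; whether the stem ends in a vowel or a consonant is.
"bobtasew" ends in a consonant. The stems ending in a consonant (nithelnew → nithelnewwob, vikukpof → vikukpoffob, hoduf → hoduffob) double the final consonant and add -ob.
So bobtasew → bobtasewwob.

bobtasewwob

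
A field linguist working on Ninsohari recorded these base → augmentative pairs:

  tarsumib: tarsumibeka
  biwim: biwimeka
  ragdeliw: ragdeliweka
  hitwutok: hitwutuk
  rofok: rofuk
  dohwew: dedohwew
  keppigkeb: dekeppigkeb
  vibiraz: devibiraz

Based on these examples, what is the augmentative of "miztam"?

demiztam

"miztam" has last vowel 'a'. The one such stem in the data (vibiraz → devibiraz) adds the prefix de-, so the same rule applies.
The other patterns: stems whose last vowel is 'i' add -eka; stems whose last vowel is 'o' change the last vowel to 'u'.
So miztam → demiztam.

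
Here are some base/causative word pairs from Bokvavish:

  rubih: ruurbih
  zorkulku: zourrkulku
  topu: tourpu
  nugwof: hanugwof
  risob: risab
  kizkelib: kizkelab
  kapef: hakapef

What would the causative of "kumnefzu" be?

kuurmnefzu

risob and nugwof both have last vowel 'o' yet inflect differently (risab, hanugwof), so the last vowel is not what conditions the rule; the final letter is.
"kumnefzu" ends in -u. The stems ending in -u (topu → tourpu, zorkulku → zourrkulku) insert -ur- after the first vowel.
So kumnefzu → kuurmnefzu.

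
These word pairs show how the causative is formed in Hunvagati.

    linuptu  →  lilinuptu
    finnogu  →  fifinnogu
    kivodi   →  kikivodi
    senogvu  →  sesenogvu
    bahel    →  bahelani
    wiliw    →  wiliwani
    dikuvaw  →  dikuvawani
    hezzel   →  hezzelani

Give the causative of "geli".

"geli" ends in a vowel. The stems ending in a vowel (linuptu → lilinuptu, senogvu → sesenogvu, kivodi → kikivodi) repeat the first consonant+vowel as a prefix.
So geli → gegeli.

gegeli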